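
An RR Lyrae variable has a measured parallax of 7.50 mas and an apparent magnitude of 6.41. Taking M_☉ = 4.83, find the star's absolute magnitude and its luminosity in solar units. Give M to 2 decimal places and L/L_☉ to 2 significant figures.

d = 1/p = 1000/7.50 mas = 133.3 pc
M = m − 5 log₁₀ d + 5 = 6.41 − 5·2.1249 + 5 = 0.785
M − M_☉ = 0.785 − 4.83 = -4.045
L/L_☉ = 10^(−0.4 × -4.045) = 41.48

M ≈ 0.79; L/L_☉ ≈ 41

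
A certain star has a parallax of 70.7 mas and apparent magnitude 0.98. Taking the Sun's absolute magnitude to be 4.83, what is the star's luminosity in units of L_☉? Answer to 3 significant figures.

d = 1/p = 1000/70.7 mas = 14.14 pc
M = m − 5 log₁₀ d + 5 = 0.98 − 5·1.1506 + 5 = 0.227
M − M_☉ = 0.227 − 4.83 = -4.603
L/L_☉ = 10^(−0.4 × -4.603) = 69.37

L/L_☉ ≈ 69.4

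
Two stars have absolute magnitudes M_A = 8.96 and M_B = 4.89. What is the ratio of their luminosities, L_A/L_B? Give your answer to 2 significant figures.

ΔM = M_A − M_B = 4.07
L_A/L_B = 10^(−0.4 ΔM) = 10^-1.628 = 0.02355

L_A/L_B ≈ 0.024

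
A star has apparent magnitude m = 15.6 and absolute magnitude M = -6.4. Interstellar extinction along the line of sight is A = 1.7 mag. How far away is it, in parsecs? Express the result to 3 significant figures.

d ≈ 115000 pc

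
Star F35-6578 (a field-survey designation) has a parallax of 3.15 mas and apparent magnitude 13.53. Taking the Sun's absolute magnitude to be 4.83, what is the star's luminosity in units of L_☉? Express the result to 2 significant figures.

L/L_☉ ≈ 0.33

d = 1/p = 1000/3.15 mas = 317.5 pc
M = m − 5 log₁₀ d + 5 = 13.53 − 5·2.5017 + 5 = 6.022
M − M_☉ = 6.022 − 4.83 = 1.192
L/L_☉ = 10^(−0.4 × 1.192) = 0.3337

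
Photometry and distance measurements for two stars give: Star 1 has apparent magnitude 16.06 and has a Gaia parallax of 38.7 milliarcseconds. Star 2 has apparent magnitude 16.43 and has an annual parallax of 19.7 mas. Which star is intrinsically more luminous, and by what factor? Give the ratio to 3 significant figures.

Star 2 is more luminous, by a factor of 2.74.

Star 1: p = 38.7 mas = 0.0387″ → d = 1/p = 25.84 pc
Star 1: M = m − 5 log₁₀ d + 5 = 16.06 − 5·1.4123 + 5 = 13.999
Star 2: p = 19.7 mas = 0.0197″ → d = 1/p = 50.76 pc
Star 2: M = m − 5 log₁₀ d + 5 = 16.43 − 5·1.7055 + 5 = 12.902
ΔM = M_1 − M_2 = 13.999 − (12.902) = 1.096; smaller M is more luminous → Star 2.
L ratio = 10^(0.4 |ΔM|) = 10^0.438 = 2.745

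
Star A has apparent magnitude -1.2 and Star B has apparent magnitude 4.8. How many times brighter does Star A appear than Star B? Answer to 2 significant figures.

250

Δm = -1.2 − (4.8) = -6.0
Flux ratio = 10^(−0.4 Δm) = 10^(−0.4 × -6.0) = 10^2.400 = 251.2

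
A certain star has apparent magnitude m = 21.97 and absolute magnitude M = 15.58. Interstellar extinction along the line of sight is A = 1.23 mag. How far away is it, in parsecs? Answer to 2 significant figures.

m − M = 5 log₁₀(d/10 pc) + A  ⇒  21.97 − (15.58) − 1.23 = 5 log₁₀(d/10)
5.160 = 5 log₁₀(d/10)
log₁₀ d = (m − M − A)/5 + 1 = 2.0320
d = 10^2.0320 = 107.6 pc

d ≈ 110 pc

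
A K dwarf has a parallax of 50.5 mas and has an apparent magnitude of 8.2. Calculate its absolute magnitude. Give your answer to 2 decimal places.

p = 50.5 mas = 0.0505″ → d = 1/p = 19.80 pc
5 log₁₀(d/10 pc) = 5 log₁₀(19.80) − 5 = 1.484
M = m − 5 log₁₀(d/10) = 8.2 − 1.484 = 6.716

M ≈ 6.72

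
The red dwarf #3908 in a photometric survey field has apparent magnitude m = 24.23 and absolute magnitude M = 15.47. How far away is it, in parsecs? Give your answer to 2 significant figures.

μ = m − M = 8.760
m − M = 5 log₁₀ d − 5
log₁₀ d = (m − M)/5 + 1 = 2.7520
d = 10^2.7520 = 564.9 pc

d ≈ 560 pc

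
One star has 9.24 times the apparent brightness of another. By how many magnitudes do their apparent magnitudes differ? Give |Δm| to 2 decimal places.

Pogson: Δm = −2.5 log₁₀(ratio) = −2.5 log₁₀(9.24) = −2.5 × 0.9657 = -2.414

|Δm| ≈ 2.41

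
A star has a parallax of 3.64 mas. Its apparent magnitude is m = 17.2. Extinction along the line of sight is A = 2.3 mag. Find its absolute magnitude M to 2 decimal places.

M ≈ 7.71

p = 3.64 mas = 3.64×10^-3″ → d = 1/p = 274.7 pc
5 log₁₀(d/10 pc) = 5 log₁₀(274.7) − 5 = 7.194
M = m − 5 log₁₀(d/10) − A = 17.2 − 7.194 − 2.3 = 7.706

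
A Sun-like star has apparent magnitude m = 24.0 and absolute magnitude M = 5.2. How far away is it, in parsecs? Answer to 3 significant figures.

d ≈ 57500 pc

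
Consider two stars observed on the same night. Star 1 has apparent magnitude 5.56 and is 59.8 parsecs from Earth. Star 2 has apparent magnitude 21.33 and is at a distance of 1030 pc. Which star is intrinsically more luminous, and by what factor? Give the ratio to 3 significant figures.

Star 1 is more luminous, by a factor of 6850.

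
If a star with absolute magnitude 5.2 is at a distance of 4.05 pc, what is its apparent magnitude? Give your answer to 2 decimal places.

m ≈ 3.24

m = M + 5 log₁₀ d − 5 = 5.2 + 5·0.6075 − 5 = 3.237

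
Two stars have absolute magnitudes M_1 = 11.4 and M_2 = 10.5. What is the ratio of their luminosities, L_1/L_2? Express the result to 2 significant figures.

L_1/L_2 ≈ 0.44

ΔM = M_1 − M_2 = 0.9
L_1/L_2 = 10^(−0.4 ΔM) = 10^-0.360 = 0.4365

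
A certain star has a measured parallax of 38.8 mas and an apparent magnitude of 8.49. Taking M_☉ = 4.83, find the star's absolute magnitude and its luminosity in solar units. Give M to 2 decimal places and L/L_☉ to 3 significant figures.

M ≈ 6.43; L/L_☉ ≈ 0.228

d = 1/p = 1000/38.8 mas = 25.77 pc
M = m − 5 log₁₀ d + 5 = 8.49 − 5·1.4112 + 5 = 6.434
M − M_☉ = 6.434 − 4.83 = 1.604
L/L_☉ = 10^(−0.4 × 1.604) = 0.2282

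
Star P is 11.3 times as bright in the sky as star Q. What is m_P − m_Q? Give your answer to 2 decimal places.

m_P − m_Q ≈ -2.63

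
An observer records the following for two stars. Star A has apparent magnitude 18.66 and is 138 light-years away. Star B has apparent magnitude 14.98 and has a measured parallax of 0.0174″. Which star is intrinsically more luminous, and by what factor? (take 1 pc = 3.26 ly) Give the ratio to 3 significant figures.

Star A: d = 138 ly / 3.26 = 42.33 pc
Star A: M = m − 5 log₁₀ d + 5 = 18.66 − 5·1.6267 + 5 = 15.527
Star B: d = 1/p = 1/0.0174″ = 57.47 pc
Star B: M = m − 5 log₁₀ d + 5 = 14.98 − 5·1.7595 + 5 = 11.183
ΔM = M_A − M_B = 15.527 − (11.183) = 4.344; smaller M is more luminous → Star B.
L ratio = 10^(0.4 |ΔM|) = 10^1.738 = 54.65

Star B is more luminous, by a factor of 54.6.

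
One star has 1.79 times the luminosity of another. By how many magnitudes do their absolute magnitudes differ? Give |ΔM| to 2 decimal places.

Pogson: ΔM = −2.5 log₁₀(ratio) = −2.5 log₁₀(1.79) = −2.5 × 0.2529 = -0.632

|ΔM| ≈ 0.63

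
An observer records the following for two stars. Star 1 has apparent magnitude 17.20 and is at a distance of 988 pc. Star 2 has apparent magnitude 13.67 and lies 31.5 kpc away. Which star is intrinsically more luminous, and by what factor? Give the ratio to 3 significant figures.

Star 2 is more luminous, by a factor of 26200.

Star 1: M = m − 5 log₁₀ d + 5 = 17.20 − 5·2.9948 + 5 = 7.226
Star 2: d = 31.5 kpc = 31500 pc
Star 2: M = m − 5 log₁₀ d + 5 = 13.67 − 5·4.4983 + 5 = -3.822
ΔM = M_1 − M_2 = 7.226 − (-3.822) = 11.048; smaller M is more luminous → Star 2.
L ratio = 10^(0.4 |ΔM|) = 10^4.419 = 26250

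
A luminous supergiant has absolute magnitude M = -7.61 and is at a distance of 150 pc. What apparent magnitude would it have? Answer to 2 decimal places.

m = M + 5 log₁₀ d − 5 = -7.61 + 5·2.1761 − 5 = -1.730

m ≈ -1.73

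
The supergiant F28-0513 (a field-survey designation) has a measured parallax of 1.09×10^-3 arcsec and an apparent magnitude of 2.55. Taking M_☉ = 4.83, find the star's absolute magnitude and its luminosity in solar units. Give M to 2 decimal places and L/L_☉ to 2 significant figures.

d = 1/p = 1/1.09×10^-3″ = 917.4 pc
M = m − 5 log₁₀ d + 5 = 2.55 − 5·2.9626 + 5 = -7.263
M − M_☉ = -7.263 − 4.83 = -12.093
L/L_☉ = 10^(−0.4 × -12.093) = 68730

M ≈ -7.26; L/L_☉ ≈ 69000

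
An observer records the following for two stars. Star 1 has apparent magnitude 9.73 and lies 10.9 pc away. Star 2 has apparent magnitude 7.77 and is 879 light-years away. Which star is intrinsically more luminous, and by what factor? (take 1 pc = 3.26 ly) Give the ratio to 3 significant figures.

Star 1: M = m − 5 log₁₀ d + 5 = 9.73 − 5·1.0374 + 5 = 9.543
Star 2: d = 879 ly / 3.26 = 269.6 pc
Star 2: M = m − 5 log₁₀ d + 5 = 7.77 − 5·2.4308 + 5 = 0.616
ΔM = M_1 − M_2 = 9.543 − (0.616) = 8.927; smaller M is more luminous → Star 2.
L ratio = 10^(0.4 |ΔM|) = 10^3.571 = 3721

Star 2 is more luminous, by a factor of 3720.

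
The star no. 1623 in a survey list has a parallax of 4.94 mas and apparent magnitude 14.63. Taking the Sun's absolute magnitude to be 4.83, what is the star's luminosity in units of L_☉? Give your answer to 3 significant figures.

L/L_☉ ≈ 0.0493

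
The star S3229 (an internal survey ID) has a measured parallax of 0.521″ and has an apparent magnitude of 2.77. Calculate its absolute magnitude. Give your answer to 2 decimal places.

d = 1/p = 1/0.521″ = 1.919 pc
5 log₁₀(d/10 pc) = 5 log₁₀(1.919) − 5 = -3.584
M = m − 5 log₁₀(d/10) = 2.77 + 3.584 = 6.354

M ≈ 6.35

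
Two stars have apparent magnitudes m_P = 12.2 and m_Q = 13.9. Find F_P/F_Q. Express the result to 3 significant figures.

Magnitude difference = -1.7
Flux ratio = 10^(−0.4 Δm) = 10^(−0.4 × -1.7) = 10^0.680 = 4.786

F_P/F_Q ≈ 4.79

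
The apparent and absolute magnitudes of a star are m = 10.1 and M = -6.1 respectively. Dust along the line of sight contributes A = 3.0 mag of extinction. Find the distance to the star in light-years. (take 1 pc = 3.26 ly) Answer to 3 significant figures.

m − M = 5 log₁₀(d/10 pc) + A  ⇒  10.1 − (-6.1) − 3.0 = 5 log₁₀(d/10)
13.200 = 5 log₁₀(d/10)
log₁₀ d = (m − M − A)/5 + 1 = 3.6400
d = 10^3.6400 = 4365 pc
= 14230 ly

d ≈ 14200 ly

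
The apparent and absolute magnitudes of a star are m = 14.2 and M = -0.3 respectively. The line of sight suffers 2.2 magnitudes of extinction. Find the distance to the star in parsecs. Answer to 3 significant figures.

m − M = 5 log₁₀(d/10 pc) + A  ⇒  14.2 − (-0.3) − 2.2 = 5 log₁₀(d/10)
12.300 = 5 log₁₀(d/10)
log₁₀ d = (m − M − A)/5 + 1 = 3.4600
d = 10^3.4600 = 2884 pc

d ≈ 2880 pc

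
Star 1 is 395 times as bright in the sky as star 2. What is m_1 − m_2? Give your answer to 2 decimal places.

Pogson: Δm = −2.5 log₁₀(ratio) = −2.5 log₁₀(395) = −2.5 × 2.5966 = -6.491
Star 1 is brighter, so it has the smaller magnitude: the difference is negative.

m_1 − m_2 ≈ -6.49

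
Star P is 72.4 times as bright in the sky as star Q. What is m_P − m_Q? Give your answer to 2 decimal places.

m_P − m_Q ≈ -4.65

Pogson: Δm = −2.5 log₁₀(ratio) = −2.5 log₁₀(72.4) = −2.5 × 1.8597 = -4.649
Star P is brighter, so it has the smaller magnitude: the difference is negative.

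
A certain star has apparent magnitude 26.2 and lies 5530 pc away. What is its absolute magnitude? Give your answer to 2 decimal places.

M ≈ 12.49

5 log₁₀(d/10 pc) = 5 log₁₀(5530) − 5 = 13.714
M = m − 5 log₁₀(d/10) = 26.2 − 13.714 = 12.486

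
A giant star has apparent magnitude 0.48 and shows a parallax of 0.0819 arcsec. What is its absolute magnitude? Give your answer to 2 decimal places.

d = 1/p = 1/0.0819″ = 12.21 pc
5 log₁₀(d/10 pc) = 5 log₁₀(12.21) − 5 = 0.434
M = m − 5 log₁₀(d/10) = 0.48 − 0.434 = 0.046

M ≈ 0.05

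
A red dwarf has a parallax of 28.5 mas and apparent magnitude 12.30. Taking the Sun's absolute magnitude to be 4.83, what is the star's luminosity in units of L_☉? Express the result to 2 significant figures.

d = 1/p = 1000/28.5 mas = 35.09 pc
M = m − 5 log₁₀ d + 5 = 12.30 − 5·1.5452 + 5 = 9.574
M − M_☉ = 9.574 − 4.83 = 4.744
L/L_☉ = 10^(−0.4 × 4.744) = 0.01266

L/L_☉ ≈ 0.013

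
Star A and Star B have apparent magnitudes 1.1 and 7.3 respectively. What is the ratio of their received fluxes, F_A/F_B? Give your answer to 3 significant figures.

F_A/F_B ≈ 302

Δm = 1.1 − (7.3) = -6.2
Flux ratio = 10^(−0.4 Δm) = 10^(−0.4 × -6.2) = 10^2.480 = 302.0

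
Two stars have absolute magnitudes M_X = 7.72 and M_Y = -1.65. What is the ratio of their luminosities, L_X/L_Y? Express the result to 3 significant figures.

L_X/L_Y ≈ 1.79×10^-4

ΔM = M_X − M_Y = 9.37
L_X/L_Y = 10^(−0.4 ΔM) = 10^-3.748 = 1.786×10^-4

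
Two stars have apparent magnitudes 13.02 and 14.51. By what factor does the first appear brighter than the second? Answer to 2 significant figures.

3.9

Δm = 13.02 − (14.51) = -1.49
Flux ratio = 10^(−0.4 Δm) = 10^(−0.4 × -1.49) = 10^0.596 = 3.945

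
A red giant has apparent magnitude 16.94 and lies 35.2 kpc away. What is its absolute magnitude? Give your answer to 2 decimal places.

d = 35.2 kpc = 35200 pc
5 log₁₀(d/10 pc) = 5 log₁₀(35200) − 5 = 17.733
M = m − 5 log₁₀(d/10) = 16.94 − 17.733 = -0.793

M ≈ -0.79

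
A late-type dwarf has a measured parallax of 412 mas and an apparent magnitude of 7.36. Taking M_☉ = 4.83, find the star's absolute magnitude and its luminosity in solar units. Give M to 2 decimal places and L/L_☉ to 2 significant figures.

M ≈ 10.43; L/L_☉ ≈ 5.7×10^-3

d = 1/p = 1000/412 mas = 2.427 pc
M = m − 5 log₁₀ d + 5 = 7.36 − 5·0.3851 + 5 = 10.434
M − M_☉ = 10.434 − 4.83 = 5.604
L/L_☉ = 10^(−0.4 × 5.604) = 5.731×10^-3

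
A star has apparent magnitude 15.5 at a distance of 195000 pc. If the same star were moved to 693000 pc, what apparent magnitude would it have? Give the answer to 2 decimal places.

m ≈ 18.25

Flux ∝ 1/d², so Δm = 5 log₁₀(d₂/d₁) = 5 log₁₀(693000/195000) = 2.753
m₂ = m₁ + Δm = 15.5 + (2.753) = 18.253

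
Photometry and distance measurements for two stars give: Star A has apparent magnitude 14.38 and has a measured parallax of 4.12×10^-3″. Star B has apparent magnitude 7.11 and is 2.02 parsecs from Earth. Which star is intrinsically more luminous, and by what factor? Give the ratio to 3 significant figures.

Star A: d = 1/p = 1/4.12×10^-3″ = 242.7 pc
Star A: M = m − 5 log₁₀ d + 5 = 14.38 − 5·2.3851 + 5 = 7.454
Star B: M = m − 5 log₁₀ d + 5 = 7.11 − 5·0.3054 + 5 = 10.583
ΔM = M_A − M_B = 7.454 − (10.583) = -3.129; smaller M is more luminous → Star A.
L ratio = 10^(0.4 |ΔM|) = 10^1.252 = 17.84

Star A is more luminous, by a factor of 17.8.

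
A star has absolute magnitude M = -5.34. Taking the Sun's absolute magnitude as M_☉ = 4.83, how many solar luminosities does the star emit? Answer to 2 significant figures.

L/L_☉ ≈ 12000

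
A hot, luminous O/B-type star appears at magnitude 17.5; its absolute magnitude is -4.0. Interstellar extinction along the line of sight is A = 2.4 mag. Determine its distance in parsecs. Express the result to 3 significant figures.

d ≈ 66100 pc

m − M = 5 log₁₀(d/10 pc) + A  ⇒  17.5 − (-4.0) − 2.4 = 5 log₁₀(d/10)
19.100 = 5 log₁₀(d/10)
log₁₀ d = (m − M − A)/5 + 1 = 4.8200
d = 10^4.8200 = 66070 pc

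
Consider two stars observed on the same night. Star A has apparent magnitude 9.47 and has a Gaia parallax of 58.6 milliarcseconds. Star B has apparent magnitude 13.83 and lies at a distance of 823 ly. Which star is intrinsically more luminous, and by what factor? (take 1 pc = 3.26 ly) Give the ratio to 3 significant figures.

Star B is more luminous, by a factor of 3.95.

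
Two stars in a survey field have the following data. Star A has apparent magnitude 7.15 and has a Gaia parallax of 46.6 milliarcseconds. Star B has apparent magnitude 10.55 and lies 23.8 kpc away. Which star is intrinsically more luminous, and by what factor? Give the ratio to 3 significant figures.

Star B is more luminous, by a factor of 53700.

Star A: p = 46.6 mas = 0.0466″ → d = 1/p = 21.46 pc
Star A: M = m − 5 log₁₀ d + 5 = 7.15 − 5·1.3316 + 5 = 5.492
Star B: d = 23.8 kpc = 23800 pc
Star B: M = m − 5 log₁₀ d + 5 = 10.55 − 5·4.3766 + 5 = -6.333
ΔM = M_A − M_B = 5.492 − (-6.333) = 11.825; smaller M is more luminous → Star B.
L ratio = 10^(0.4 |ΔM|) = 10^4.730 = 53690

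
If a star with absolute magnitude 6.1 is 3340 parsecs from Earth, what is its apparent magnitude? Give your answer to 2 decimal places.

m ≈ 18.72

m = M + 5 log₁₀ d − 5 = 6.1 + 5·3.5237 − 5 = 18.719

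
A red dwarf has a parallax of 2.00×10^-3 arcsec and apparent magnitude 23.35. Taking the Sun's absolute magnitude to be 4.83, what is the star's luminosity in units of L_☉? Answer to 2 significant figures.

d = 1/p = 1/2.00×10^-3″ = 500.0 pc
M = m − 5 log₁₀ d + 5 = 23.35 − 5·2.6990 + 5 = 14.855
M − M_☉ = 14.855 − 4.83 = 10.025
L/L_☉ = 10^(−0.4 × 10.025) = 9.771×10^-5

L/L_☉ ≈ 9.8×10^-5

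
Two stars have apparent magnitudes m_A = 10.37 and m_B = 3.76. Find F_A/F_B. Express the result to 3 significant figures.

F_A/F_B ≈ 2.27×10^-3

Δm = 10.37 − (3.76) = 6.61
Flux ratio = 10^(−0.4 Δm) = 10^(−0.4 × 6.61) = 10^-2.644 = 2.270×10^-3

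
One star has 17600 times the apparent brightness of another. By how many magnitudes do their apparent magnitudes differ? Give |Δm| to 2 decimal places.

|Δm| ≈ 10.61

Pogson: Δm = −2.5 log₁₀(ratio) = −2.5 log₁₀(17600) = −2.5 × 4.2455 = -10.614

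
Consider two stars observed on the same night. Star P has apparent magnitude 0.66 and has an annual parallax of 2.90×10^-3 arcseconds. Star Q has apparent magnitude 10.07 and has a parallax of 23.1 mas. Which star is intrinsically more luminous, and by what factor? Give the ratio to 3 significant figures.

Star P: d = 1/p = 1/2.90×10^-3″ = 344.8 pc
Star P: M = m − 5 log₁₀ d + 5 = 0.66 − 5·2.5376 + 5 = -7.028
Star Q: p = 23.1 mas = 0.0231″ → d = 1/p = 43.29 pc
Star Q: M = m − 5 log₁₀ d + 5 = 10.07 − 5·1.6364 + 5 = 6.888
ΔM = M_P − M_Q = -7.028 − (6.888) = -13.916; smaller M is more luminous → Star P.
L ratio = 10^(0.4 |ΔM|) = 10^5.566 = 368500

Star P is more luminous, by a factor of 368000.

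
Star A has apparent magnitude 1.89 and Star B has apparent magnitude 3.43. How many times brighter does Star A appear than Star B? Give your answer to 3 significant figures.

4.13

Magnitude difference = -1.54
Flux ratio = 10^(−0.4 Δm) = 10^(−0.4 × -1.54) = 10^0.616 = 4.130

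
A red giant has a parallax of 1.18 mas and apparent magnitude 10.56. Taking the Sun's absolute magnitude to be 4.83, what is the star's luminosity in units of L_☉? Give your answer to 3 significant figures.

L/L_☉ ≈ 36.7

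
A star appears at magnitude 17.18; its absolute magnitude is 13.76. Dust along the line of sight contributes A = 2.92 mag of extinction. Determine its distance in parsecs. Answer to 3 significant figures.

d ≈ 12.6 pc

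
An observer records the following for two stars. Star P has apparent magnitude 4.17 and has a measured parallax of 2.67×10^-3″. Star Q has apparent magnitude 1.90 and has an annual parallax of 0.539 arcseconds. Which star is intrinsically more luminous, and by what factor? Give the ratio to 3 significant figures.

Star P is more luminous, by a factor of 5040.

Star P: d = 1/p = 1/2.67×10^-3″ = 374.5 pc
Star P: M = m − 5 log₁₀ d + 5 = 4.17 − 5·2.5735 + 5 = -3.697
Star Q: d = 1/p = 1/0.539″ = 1.855 pc
Star Q: M = m − 5 log₁₀ d + 5 = 1.90 − 5·0.2684 + 5 = 5.558
ΔM = M_P − M_Q = -3.697 − (5.558) = -9.255; smaller M is more luminous → Star P.
L ratio = 10^(0.4 |ΔM|) = 10^3.702 = 5037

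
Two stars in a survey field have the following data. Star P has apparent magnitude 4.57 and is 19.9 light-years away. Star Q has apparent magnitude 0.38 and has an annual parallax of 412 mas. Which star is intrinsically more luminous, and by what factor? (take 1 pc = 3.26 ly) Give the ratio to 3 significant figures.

Star Q is more luminous, by a factor of 7.50.

Star P: d = 19.9 ly / 3.26 = 6.104 pc
Star P: M = m − 5 log₁₀ d + 5 = 4.57 − 5·0.7856 + 5 = 5.642
Star Q: p = 412 mas = 0.412″ → d = 1/p = 2.427 pc
Star Q: M = m − 5 log₁₀ d + 5 = 0.38 − 5·0.3851 + 5 = 3.454
ΔM = M_P − M_Q = 5.642 − (3.454) = 2.187; smaller M is more luminous → Star Q.
L ratio = 10^(0.4 |ΔM|) = 10^0.875 = 7.498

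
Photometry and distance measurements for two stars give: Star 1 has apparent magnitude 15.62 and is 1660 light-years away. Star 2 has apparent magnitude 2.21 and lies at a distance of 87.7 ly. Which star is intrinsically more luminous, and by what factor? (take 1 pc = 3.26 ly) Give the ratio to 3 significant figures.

Star 2 is more luminous, by a factor of 645.

Star 1: d = 1660 ly / 3.26 = 509.2 pc
Star 1: M = m − 5 log₁₀ d + 5 = 15.62 − 5·2.7069 + 5 = 7.086
Star 2: d = 87.7 ly / 3.26 = 26.90 pc
Star 2: M = m − 5 log₁₀ d + 5 = 2.21 − 5·1.4298 + 5 = 0.061
ΔM = M_1 − M_2 = 7.086 − (0.061) = 7.024; smaller M is more luminous → Star 2.
L ratio = 10^(0.4 |ΔM|) = 10^2.810 = 645.3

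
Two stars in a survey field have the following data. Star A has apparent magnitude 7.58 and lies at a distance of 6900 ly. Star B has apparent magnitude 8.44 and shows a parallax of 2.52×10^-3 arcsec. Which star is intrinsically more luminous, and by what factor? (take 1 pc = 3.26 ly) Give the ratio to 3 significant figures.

Star A: d = 6900 ly / 3.26 = 2117 pc
Star A: M = m − 5 log₁₀ d + 5 = 7.58 − 5·3.3256 + 5 = -4.048
Star B: d = 1/p = 1/2.52×10^-3″ = 396.8 pc
Star B: M = m − 5 log₁₀ d + 5 = 8.44 − 5·2.5986 + 5 = 0.447
ΔM = M_A − M_B = -4.048 − (0.447) = -4.495; smaller M is more luminous → Star A.
L ratio = 10^(0.4 |ΔM|) = 10^1.798 = 62.82

Star A is more luminous, by a factor of 62.8.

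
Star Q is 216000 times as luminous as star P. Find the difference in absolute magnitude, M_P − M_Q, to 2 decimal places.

M_P − M_Q ≈ 13.34

Pogson: ΔM = −2.5 log₁₀(ratio) = −2.5 log₁₀(216000) = −2.5 × 5.3345 = -13.336
Star Q is brighter so has the smaller magnitude: M_P − M_Q is positive.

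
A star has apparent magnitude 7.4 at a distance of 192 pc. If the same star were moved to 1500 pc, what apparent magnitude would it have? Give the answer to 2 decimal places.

m ≈ 11.86

Flux ∝ 1/d², so Δm = 5 log₁₀(d₂/d₁) = 5 log₁₀(1500/192) = 4.464
m₂ = m₁ + Δm = 7.4 + (4.464) = 11.864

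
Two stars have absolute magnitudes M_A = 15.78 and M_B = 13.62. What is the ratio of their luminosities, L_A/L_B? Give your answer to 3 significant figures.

L_A/L_B ≈ 0.137

ΔM = M_A − M_B = 2.16
L_A/L_B = 10^(−0.4 ΔM) = 10^-0.864 = 0.1368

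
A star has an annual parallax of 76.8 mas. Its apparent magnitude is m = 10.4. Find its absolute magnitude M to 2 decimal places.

M ≈ 9.83

p = 76.8 mas = 0.0768″ → d = 1/p = 13.02 pc
5 log₁₀(d/10 pc) = 5 log₁₀(13.02) − 5 = 0.573
M = m − 5 log₁₀(d/10) = 10.4 − 0.573 = 9.827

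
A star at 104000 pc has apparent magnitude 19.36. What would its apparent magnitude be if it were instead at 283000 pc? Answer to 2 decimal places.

m ≈ 21.53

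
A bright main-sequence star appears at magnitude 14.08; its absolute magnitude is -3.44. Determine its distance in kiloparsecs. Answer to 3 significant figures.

d ≈ 31.9 kpc

Distance modulus: m − M = 14.08 − (-3.44) = 17.520
m − M = 5 log₁₀ d − 5
log₁₀ d = (m − M)/5 + 1 = 4.5040
d = 10^4.5040 = 31920 pc
= 31.92 kpc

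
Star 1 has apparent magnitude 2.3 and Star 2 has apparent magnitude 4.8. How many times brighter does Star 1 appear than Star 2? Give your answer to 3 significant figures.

10.0

Δm = 2.3 − (4.8) = -2.5
Flux ratio = 10^(−0.4 Δm) = 10^(−0.4 × -2.5) = 10^1.000 = 10.00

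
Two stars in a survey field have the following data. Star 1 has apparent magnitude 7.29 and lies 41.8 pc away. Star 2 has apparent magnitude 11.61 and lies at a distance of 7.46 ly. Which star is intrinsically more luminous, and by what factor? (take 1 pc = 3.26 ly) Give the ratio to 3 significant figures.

Star 1 is more luminous, by a factor of 17800.

Star 1: M = m − 5 log₁₀ d + 5 = 7.29 − 5·1.6212 + 5 = 4.184
Star 2: d = 7.46 ly / 3.26 = 2.288 pc
Star 2: M = m − 5 log₁₀ d + 5 = 11.61 − 5·0.3595 + 5 = 14.812
ΔM = M_1 − M_2 = 4.184 − (14.812) = -10.628; smaller M is more luminous → Star 1.
L ratio = 10^(0.4 |ΔM|) = 10^4.251 = 17840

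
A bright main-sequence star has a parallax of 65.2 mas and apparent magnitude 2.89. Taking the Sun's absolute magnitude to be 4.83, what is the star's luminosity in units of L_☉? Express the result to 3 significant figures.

L/L_☉ ≈ 14.0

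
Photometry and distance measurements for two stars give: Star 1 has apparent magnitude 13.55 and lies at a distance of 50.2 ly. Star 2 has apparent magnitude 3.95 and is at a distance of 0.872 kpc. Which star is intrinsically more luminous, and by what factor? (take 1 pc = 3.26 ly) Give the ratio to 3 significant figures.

Star 2 is more luminous, by a factor of 2.22×10^7.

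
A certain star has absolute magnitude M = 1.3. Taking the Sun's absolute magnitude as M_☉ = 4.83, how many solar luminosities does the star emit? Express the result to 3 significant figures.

L/L_☉ ≈ 25.8

M − M_☉ = 1.3 − 4.83 = -3.530
L/L_☉ = 10^(−0.4 (M − M_☉)) = 10^1.412 = 25.82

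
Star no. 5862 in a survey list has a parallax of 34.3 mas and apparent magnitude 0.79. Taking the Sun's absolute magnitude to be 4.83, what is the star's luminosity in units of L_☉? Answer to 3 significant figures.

L/L_☉ ≈ 351

d = 1/p = 1000/34.3 mas = 29.15 pc
M = m − 5 log₁₀ d + 5 = 0.79 − 5·1.4647 + 5 = -1.534
M − M_☉ = -1.534 − 4.83 = -6.364
L/L_☉ = 10^(−0.4 × -6.364) = 351.1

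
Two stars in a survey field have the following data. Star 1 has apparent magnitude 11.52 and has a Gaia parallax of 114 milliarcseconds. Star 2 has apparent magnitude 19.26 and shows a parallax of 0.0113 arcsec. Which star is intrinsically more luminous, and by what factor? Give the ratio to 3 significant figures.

Star 1 is more luminous, by a factor of 12.3.

Star 1: p = 114 mas = 0.114″ → d = 1/p = 8.772 pc
Star 1: M = m − 5 log₁₀ d + 5 = 11.52 − 5·0.9431 + 5 = 11.805
Star 2: d = 1/p = 1/0.0113″ = 88.50 pc
Star 2: M = m − 5 log₁₀ d + 5 = 19.26 − 5·1.9469 + 5 = 14.525
ΔM = M_1 − M_2 = 11.805 − (14.525) = -2.721; smaller M is more luminous → Star 1.
L ratio = 10^(0.4 |ΔM|) = 10^1.088 = 12.26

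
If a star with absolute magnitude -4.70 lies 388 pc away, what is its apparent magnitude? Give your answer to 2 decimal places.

m = M + 5 log₁₀ d − 5 = -4.70 + 5·2.5888 − 5 = 3.244

m ≈ 3.24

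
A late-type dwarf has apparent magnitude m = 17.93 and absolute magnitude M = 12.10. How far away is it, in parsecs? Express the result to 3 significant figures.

d ≈ 147 pc

μ = m − M = 5.830
m − M = 5 log₁₀ d − 5
log₁₀ d = (m − M)/5 + 1 = 2.1660
d = 10^2.1660 = 146.6 pc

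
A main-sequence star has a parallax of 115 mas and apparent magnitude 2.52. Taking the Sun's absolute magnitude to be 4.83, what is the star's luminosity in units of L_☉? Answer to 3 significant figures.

d = 1/p = 1000/115 mas = 8.696 pc
M = m − 5 log₁₀ d + 5 = 2.52 − 5·0.9393 + 5 = 2.823
M − M_☉ = 2.823 − 4.83 = -2.007
L/L_☉ = 10^(−0.4 × -2.007) = 6.348

L/L_☉ ≈ 6.35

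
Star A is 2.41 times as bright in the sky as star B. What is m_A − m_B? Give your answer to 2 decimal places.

Pogson: Δm = −2.5 log₁₀(ratio) = −2.5 log₁₀(2.41) = −2.5 × 0.3820 = -0.955
Star A is brighter, so it has the smaller magnitude: the difference is negative.

m_A − m_B ≈ -0.96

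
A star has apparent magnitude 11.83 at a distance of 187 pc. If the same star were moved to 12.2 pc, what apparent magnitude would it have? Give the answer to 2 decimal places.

m ≈ 5.90

Flux ∝ 1/d², so Δm = 5 log₁₀(d₂/d₁) = 5 log₁₀(12.2/187) = -5.927
m₂ = m₁ + Δm = 11.83 + (-5.927) = 5.903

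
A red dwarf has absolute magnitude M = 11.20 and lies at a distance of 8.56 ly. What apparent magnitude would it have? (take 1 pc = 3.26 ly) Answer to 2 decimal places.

d = 8.56 ly / 3.26 = 2.626 pc
m = M + 5 log₁₀ d − 5 = 11.20 + 5·0.4193 − 5 = 8.296

m ≈ 8.30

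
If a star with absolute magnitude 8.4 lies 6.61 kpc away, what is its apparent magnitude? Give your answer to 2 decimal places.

m ≈ 22.50

d = 6.61 kpc = 6610 pc
m = M + 5 log₁₀ d − 5 = 8.4 + 5·3.8202 − 5 = 22.501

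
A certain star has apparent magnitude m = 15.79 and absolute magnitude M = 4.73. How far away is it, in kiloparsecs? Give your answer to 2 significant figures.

μ = m − M = 11.060
m − M = 5 log₁₀ d − 5
log₁₀ d = (m − M)/5 + 1 = 3.2120
d = 10^3.2120 = 1629 pc
= 1.629 kpc

d ≈ 1.6 kpc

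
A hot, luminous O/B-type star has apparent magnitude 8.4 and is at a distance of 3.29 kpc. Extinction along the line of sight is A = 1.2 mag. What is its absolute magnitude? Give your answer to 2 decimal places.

M ≈ -5.39

d = 3.29 kpc = 3290 pc
5 log₁₀(d/10 pc) = 5 log₁₀(3290) − 5 = 12.586
M = m − 5 log₁₀(d/10) − A = 8.4 − 12.586 − 1.2 = -5.386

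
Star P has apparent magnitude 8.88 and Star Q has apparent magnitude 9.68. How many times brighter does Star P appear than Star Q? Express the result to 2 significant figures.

Δm = 8.88 − (9.68) = -0.80
Flux ratio = 10^(−0.4 Δm) = 10^(−0.4 × -0.80) = 10^0.320 = 2.089

2.1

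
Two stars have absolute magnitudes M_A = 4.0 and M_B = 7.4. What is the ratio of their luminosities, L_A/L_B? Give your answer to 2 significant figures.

L_A/L_B ≈ 23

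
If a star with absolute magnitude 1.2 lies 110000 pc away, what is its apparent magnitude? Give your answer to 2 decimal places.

m = M + 5 log₁₀ d − 5 = 1.2 + 5·5.0414 − 5 = 21.407

m ≈ 21.41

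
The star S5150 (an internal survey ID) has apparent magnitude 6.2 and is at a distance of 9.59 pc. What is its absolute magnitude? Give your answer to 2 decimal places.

5 log₁₀(d/10 pc) = 5 log₁₀(9.590) − 5 = -0.091
M = m − 5 log₁₀(d/10) = 6.2 + 0.091 = 6.291

M ≈ 6.29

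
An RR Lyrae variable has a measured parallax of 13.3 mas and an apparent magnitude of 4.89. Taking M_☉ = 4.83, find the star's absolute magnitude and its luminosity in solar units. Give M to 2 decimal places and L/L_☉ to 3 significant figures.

M ≈ 0.51; L/L_☉ ≈ 53.5

d = 1/p = 1000/13.3 mas = 75.19 pc
M = m − 5 log₁₀ d + 5 = 4.89 − 5·1.8761 + 5 = 0.509
M − M_☉ = 0.509 − 4.83 = -4.321
L/L_☉ = 10^(−0.4 × -4.321) = 53.49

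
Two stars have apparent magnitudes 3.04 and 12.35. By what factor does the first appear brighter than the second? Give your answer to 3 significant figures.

Δm = 3.04 − (12.35) = -9.31
Flux ratio = 10^(−0.4 Δm) = 10^(−0.4 × -9.31) = 10^3.724 = 5297

5300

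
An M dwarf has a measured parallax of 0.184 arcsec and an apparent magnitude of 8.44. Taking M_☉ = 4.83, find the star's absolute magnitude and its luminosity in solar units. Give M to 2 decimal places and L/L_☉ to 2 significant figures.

M ≈ 9.76; L/L_☉ ≈ 0.011

d = 1/p = 1/0.184″ = 5.435 pc
M = m − 5 log₁₀ d + 5 = 8.44 − 5·0.7352 + 5 = 9.764
M − M_☉ = 9.764 − 4.83 = 4.934
L/L_☉ = 10^(−0.4 × 4.934) = 0.01063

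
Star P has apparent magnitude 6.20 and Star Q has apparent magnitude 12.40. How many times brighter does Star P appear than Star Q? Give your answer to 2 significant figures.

Magnitude difference = -6.20
Flux ratio = 10^(−0.4 Δm) = 10^(−0.4 × -6.20) = 10^2.480 = 302.0

300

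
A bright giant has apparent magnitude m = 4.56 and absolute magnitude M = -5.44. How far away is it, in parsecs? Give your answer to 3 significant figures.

d ≈ 1000 pc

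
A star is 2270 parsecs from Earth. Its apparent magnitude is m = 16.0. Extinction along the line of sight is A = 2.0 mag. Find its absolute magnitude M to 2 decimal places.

5 log₁₀(d/10 pc) = 5 log₁₀(2270) − 5 = 11.780
M = m − 5 log₁₀(d/10) − A = 16.0 − 11.780 − 2.0 = 2.220

M ≈ 2.22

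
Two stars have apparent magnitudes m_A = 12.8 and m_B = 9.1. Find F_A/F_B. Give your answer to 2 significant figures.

F_A/F_B ≈ 0.033

Δm = 12.8 − (9.1) = 3.7
Flux ratio = 10^(−0.4 Δm) = 10^(−0.4 × 3.7) = 10^-1.480 = 0.03311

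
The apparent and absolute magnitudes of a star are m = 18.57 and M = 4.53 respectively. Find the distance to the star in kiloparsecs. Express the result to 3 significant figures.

Distance modulus: m − M = 18.57 − (4.53) = 14.040
m − M = 5 log₁₀ d − 5
log₁₀ d = (m − M)/5 + 1 = 3.8080
d = 10^3.8080 = 6427 pc
= 6.427 kpc

d ≈ 6.43 kpc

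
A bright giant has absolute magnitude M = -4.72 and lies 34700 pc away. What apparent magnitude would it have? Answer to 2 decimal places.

m = M + 5 log₁₀ d − 5 = -4.72 + 5·4.5403 − 5 = 12.982

m ≈ 12.98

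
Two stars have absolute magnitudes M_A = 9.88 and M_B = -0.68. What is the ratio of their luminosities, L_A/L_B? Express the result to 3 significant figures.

ΔM = M_A − M_B = 10.56
L_A/L_B = 10^(−0.4 ΔM) = 10^-4.224 = 5.970×10^-5

L_A/L_B ≈ 5.97×10^-5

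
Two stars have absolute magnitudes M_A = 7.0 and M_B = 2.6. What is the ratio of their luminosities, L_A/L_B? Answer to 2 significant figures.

L_A/L_B ≈ 0.017

ΔM = M_A − M_B = 4.4
L_A/L_B = 10^(−0.4 ΔM) = 10^-1.760 = 0.01738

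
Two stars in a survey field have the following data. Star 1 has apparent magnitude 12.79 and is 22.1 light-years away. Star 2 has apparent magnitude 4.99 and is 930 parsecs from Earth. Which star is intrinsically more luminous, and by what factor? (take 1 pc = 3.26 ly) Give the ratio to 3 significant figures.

Star 1: d = 22.1 ly / 3.26 = 6.779 pc
Star 1: M = m − 5 log₁₀ d + 5 = 12.79 − 5·0.8312 + 5 = 13.634
Star 2: M = m − 5 log₁₀ d + 5 = 4.99 − 5·2.9685 + 5 = -4.852
ΔM = M_1 − M_2 = 13.634 − (-4.852) = 18.487; smaller M is more luminous → Star 2.
L ratio = 10^(0.4 |ΔM|) = 10^7.395 = 2.481×10^7

Star 2 is more luminous, by a factor of 2.48×10^7.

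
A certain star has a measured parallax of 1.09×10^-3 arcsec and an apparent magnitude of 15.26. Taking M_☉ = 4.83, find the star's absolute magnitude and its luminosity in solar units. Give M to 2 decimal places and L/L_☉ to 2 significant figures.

M ≈ 5.45; L/L_☉ ≈ 0.57

d = 1/p = 1/1.09×10^-3″ = 917.4 pc
M = m − 5 log₁₀ d + 5 = 15.26 − 5·2.9626 + 5 = 5.447
M − M_☉ = 5.447 − 4.83 = 0.617
L/L_☉ = 10^(−0.4 × 0.617) = 0.5664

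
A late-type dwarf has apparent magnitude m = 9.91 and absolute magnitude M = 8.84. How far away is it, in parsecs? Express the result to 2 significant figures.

Distance modulus: m − M = 9.91 − (8.84) = 1.070
m − M = 5 log₁₀ d − 5
log₁₀ d = (m − M)/5 + 1 = 1.2140
d = 10^1.2140 = 16.37 pc

d ≈ 16 pc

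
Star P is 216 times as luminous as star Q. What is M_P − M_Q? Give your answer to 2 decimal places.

M_P − M_Q ≈ -5.84

Pogson: ΔM = −2.5 log₁₀(ratio) = −2.5 log₁₀(216) = −2.5 × 2.3345 = -5.836
Star P is brighter, so it has the smaller magnitude: the difference is negative.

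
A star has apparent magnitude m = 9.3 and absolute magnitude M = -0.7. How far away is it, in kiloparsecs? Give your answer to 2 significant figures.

Distance modulus: m − M = 9.3 − (-0.7) = 10.000
m − M = 5 log₁₀ d − 5
log₁₀ d = (m − M)/5 + 1 = 3.0000
d = 10^3.0000 = 1000 pc
= 1.000 kpc

d ≈ 1.0 kpc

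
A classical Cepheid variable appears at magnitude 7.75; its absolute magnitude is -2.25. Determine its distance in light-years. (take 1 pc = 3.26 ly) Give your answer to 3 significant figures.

Distance modulus: m − M = 7.75 − (-2.25) = 10.000
m − M = 5 log₁₀ d − 5
log₁₀ d = (m − M)/5 + 1 = 3.0000
d = 10^3.0000 = 1000 pc
= 3260 ly

d ≈ 3260 ly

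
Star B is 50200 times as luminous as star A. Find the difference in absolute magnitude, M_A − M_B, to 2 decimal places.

Pogson: ΔM = −2.5 log₁₀(ratio) = −2.5 log₁₀(50200) = −2.5 × 4.7007 = -11.752
Star B is brighter so has the smaller magnitude: M_A − M_B is positive.

M_A − M_B ≈ 11.75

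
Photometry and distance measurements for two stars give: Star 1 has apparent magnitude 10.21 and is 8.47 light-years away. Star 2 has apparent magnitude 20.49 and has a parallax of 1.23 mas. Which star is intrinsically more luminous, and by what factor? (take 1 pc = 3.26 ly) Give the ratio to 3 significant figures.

Star 2 is more luminous, by a factor of 7.57.

Star 1: d = 8.47 ly / 3.26 = 2.598 pc
Star 1: M = m − 5 log₁₀ d + 5 = 10.21 − 5·0.4147 + 5 = 13.137
Star 2: p = 1.23 mas = 1.23×10^-3″ → d = 1/p = 813.0 pc
Star 2: M = m − 5 log₁₀ d + 5 = 20.49 − 5·2.9101 + 5 = 10.940
ΔM = M_1 − M_2 = 13.137 − (10.940) = 2.197; smaller M is more luminous → Star 2.
L ratio = 10^(0.4 |ΔM|) = 10^0.879 = 7.566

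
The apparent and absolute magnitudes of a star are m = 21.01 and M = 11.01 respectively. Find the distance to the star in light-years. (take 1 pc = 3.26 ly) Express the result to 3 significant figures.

d ≈ 3260 ly

Distance modulus: m − M = 21.01 − (11.01) = 10.000
m − M = 5 log₁₀ d − 5
log₁₀ d = (m − M)/5 + 1 = 3.0000
d = 10^3.0000 = 1000 pc
= 3260 ly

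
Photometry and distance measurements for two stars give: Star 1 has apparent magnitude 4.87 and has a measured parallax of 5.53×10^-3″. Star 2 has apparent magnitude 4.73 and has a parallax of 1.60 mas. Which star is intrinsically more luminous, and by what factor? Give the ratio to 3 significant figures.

Star 2 is more luminous, by a factor of 13.6.

Star 1: d = 1/p = 1/5.53×10^-3″ = 180.8 pc
Star 1: M = m − 5 log₁₀ d + 5 = 4.87 − 5·2.2573 + 5 = -1.416
Star 2: p = 1.60 mas = 1.60×10^-3″ → d = 1/p = 625.0 pc
Star 2: M = m − 5 log₁₀ d + 5 = 4.73 − 5·2.7959 + 5 = -4.249
ΔM = M_1 − M_2 = -1.416 − (-4.249) = 2.833; smaller M is more luminous → Star 2.
L ratio = 10^(0.4 |ΔM|) = 10^1.133 = 13.59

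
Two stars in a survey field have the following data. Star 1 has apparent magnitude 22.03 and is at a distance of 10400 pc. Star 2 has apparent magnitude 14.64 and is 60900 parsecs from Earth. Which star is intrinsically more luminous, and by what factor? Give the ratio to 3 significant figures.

Star 2 is more luminous, by a factor of 31000.

Star 1: M = m − 5 log₁₀ d + 5 = 22.03 − 5·4.0170 + 5 = 6.945
Star 2: M = m − 5 log₁₀ d + 5 = 14.64 − 5·4.7846 + 5 = -4.283
ΔM = M_1 − M_2 = 6.945 − (-4.283) = 11.228; smaller M is more luminous → Star 2.
L ratio = 10^(0.4 |ΔM|) = 10^4.491 = 30990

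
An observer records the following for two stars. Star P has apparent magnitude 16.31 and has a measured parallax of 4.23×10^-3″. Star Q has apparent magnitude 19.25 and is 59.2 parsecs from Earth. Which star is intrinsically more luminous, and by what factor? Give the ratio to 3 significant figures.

Star P is more luminous, by a factor of 239.

Star P: d = 1/p = 1/4.23×10^-3″ = 236.4 pc
Star P: M = m − 5 log₁₀ d + 5 = 16.31 − 5·2.3737 + 5 = 9.442
Star Q: M = m − 5 log₁₀ d + 5 = 19.25 − 5·1.7723 + 5 = 15.388
ΔM = M_P − M_Q = 9.442 − (15.388) = -5.947; smaller M is more luminous → Star P.
L ratio = 10^(0.4 |ΔM|) = 10^2.379 = 239.2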